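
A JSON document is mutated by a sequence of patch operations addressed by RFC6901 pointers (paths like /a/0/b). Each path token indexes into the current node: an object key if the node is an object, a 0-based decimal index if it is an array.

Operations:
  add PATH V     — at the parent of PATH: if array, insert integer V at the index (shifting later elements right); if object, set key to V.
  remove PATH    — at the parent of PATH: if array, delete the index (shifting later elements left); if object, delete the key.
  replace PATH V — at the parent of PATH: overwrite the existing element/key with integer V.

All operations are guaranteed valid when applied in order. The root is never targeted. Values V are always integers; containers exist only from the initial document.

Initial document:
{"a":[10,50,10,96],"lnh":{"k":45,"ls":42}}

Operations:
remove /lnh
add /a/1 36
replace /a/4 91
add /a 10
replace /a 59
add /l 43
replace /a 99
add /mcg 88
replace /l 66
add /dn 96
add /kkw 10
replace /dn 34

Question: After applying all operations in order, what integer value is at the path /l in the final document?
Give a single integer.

Answer: 66

Derivation:
After op 1 (remove /lnh): {"a":[10,50,10,96]}
After op 2 (add /a/1 36): {"a":[10,36,50,10,96]}
After op 3 (replace /a/4 91): {"a":[10,36,50,10,91]}
After op 4 (add /a 10): {"a":10}
After op 5 (replace /a 59): {"a":59}
After op 6 (add /l 43): {"a":59,"l":43}
After op 7 (replace /a 99): {"a":99,"l":43}
After op 8 (add /mcg 88): {"a":99,"l":43,"mcg":88}
After op 9 (replace /l 66): {"a":99,"l":66,"mcg":88}
After op 10 (add /dn 96): {"a":99,"dn":96,"l":66,"mcg":88}
After op 11 (add /kkw 10): {"a":99,"dn":96,"kkw":10,"l":66,"mcg":88}
After op 12 (replace /dn 34): {"a":99,"dn":34,"kkw":10,"l":66,"mcg":88}
Value at /l: 66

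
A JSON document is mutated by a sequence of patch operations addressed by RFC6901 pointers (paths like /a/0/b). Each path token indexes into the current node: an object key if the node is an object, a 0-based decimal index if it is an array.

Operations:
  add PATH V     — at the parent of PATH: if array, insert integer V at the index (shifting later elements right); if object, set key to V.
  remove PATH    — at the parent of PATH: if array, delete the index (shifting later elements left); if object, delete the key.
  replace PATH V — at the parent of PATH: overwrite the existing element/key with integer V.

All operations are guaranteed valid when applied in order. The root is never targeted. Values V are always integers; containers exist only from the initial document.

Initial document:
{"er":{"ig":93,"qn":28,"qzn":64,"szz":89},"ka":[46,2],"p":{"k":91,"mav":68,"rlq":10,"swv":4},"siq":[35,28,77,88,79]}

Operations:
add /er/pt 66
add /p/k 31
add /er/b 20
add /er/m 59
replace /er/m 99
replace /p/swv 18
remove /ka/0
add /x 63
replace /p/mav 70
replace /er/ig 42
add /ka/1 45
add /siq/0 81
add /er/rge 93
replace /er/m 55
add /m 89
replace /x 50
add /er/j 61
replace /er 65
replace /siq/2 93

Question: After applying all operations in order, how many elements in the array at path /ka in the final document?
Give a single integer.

Answer: 2

Derivation:
After op 1 (add /er/pt 66): {"er":{"ig":93,"pt":66,"qn":28,"qzn":64,"szz":89},"ka":[46,2],"p":{"k":91,"mav":68,"rlq":10,"swv":4},"siq":[35,28,77,88,79]}
After op 2 (add /p/k 31): {"er":{"ig":93,"pt":66,"qn":28,"qzn":64,"szz":89},"ka":[46,2],"p":{"k":31,"mav":68,"rlq":10,"swv":4},"siq":[35,28,77,88,79]}
After op 3 (add /er/b 20): {"er":{"b":20,"ig":93,"pt":66,"qn":28,"qzn":64,"szz":89},"ka":[46,2],"p":{"k":31,"mav":68,"rlq":10,"swv":4},"siq":[35,28,77,88,79]}
After op 4 (add /er/m 59): {"er":{"b":20,"ig":93,"m":59,"pt":66,"qn":28,"qzn":64,"szz":89},"ka":[46,2],"p":{"k":31,"mav":68,"rlq":10,"swv":4},"siq":[35,28,77,88,79]}
After op 5 (replace /er/m 99): {"er":{"b":20,"ig":93,"m":99,"pt":66,"qn":28,"qzn":64,"szz":89},"ka":[46,2],"p":{"k":31,"mav":68,"rlq":10,"swv":4},"siq":[35,28,77,88,79]}
After op 6 (replace /p/swv 18): {"er":{"b":20,"ig":93,"m":99,"pt":66,"qn":28,"qzn":64,"szz":89},"ka":[46,2],"p":{"k":31,"mav":68,"rlq":10,"swv":18},"siq":[35,28,77,88,79]}
After op 7 (remove /ka/0): {"er":{"b":20,"ig":93,"m":99,"pt":66,"qn":28,"qzn":64,"szz":89},"ka":[2],"p":{"k":31,"mav":68,"rlq":10,"swv":18},"siq":[35,28,77,88,79]}
After op 8 (add /x 63): {"er":{"b":20,"ig":93,"m":99,"pt":66,"qn":28,"qzn":64,"szz":89},"ka":[2],"p":{"k":31,"mav":68,"rlq":10,"swv":18},"siq":[35,28,77,88,79],"x":63}
After op 9 (replace /p/mav 70): {"er":{"b":20,"ig":93,"m":99,"pt":66,"qn":28,"qzn":64,"szz":89},"ka":[2],"p":{"k":31,"mav":70,"rlq":10,"swv":18},"siq":[35,28,77,88,79],"x":63}
After op 10 (replace /er/ig 42): {"er":{"b":20,"ig":42,"m":99,"pt":66,"qn":28,"qzn":64,"szz":89},"ka":[2],"p":{"k":31,"mav":70,"rlq":10,"swv":18},"siq":[35,28,77,88,79],"x":63}
After op 11 (add /ka/1 45): {"er":{"b":20,"ig":42,"m":99,"pt":66,"qn":28,"qzn":64,"szz":89},"ka":[2,45],"p":{"k":31,"mav":70,"rlq":10,"swv":18},"siq":[35,28,77,88,79],"x":63}
After op 12 (add /siq/0 81): {"er":{"b":20,"ig":42,"m":99,"pt":66,"qn":28,"qzn":64,"szz":89},"ka":[2,45],"p":{"k":31,"mav":70,"rlq":10,"swv":18},"siq":[81,35,28,77,88,79],"x":63}
After op 13 (add /er/rge 93): {"er":{"b":20,"ig":42,"m":99,"pt":66,"qn":28,"qzn":64,"rge":93,"szz":89},"ka":[2,45],"p":{"k":31,"mav":70,"rlq":10,"swv":18},"siq":[81,35,28,77,88,79],"x":63}
After op 14 (replace /er/m 55): {"er":{"b":20,"ig":42,"m":55,"pt":66,"qn":28,"qzn":64,"rge":93,"szz":89},"ka":[2,45],"p":{"k":31,"mav":70,"rlq":10,"swv":18},"siq":[81,35,28,77,88,79],"x":63}
After op 15 (add /m 89): {"er":{"b":20,"ig":42,"m":55,"pt":66,"qn":28,"qzn":64,"rge":93,"szz":89},"ka":[2,45],"m":89,"p":{"k":31,"mav":70,"rlq":10,"swv":18},"siq":[81,35,28,77,88,79],"x":63}
After op 16 (replace /x 50): {"er":{"b":20,"ig":42,"m":55,"pt":66,"qn":28,"qzn":64,"rge":93,"szz":89},"ka":[2,45],"m":89,"p":{"k":31,"mav":70,"rlq":10,"swv":18},"siq":[81,35,28,77,88,79],"x":50}
After op 17 (add /er/j 61): {"er":{"b":20,"ig":42,"j":61,"m":55,"pt":66,"qn":28,"qzn":64,"rge":93,"szz":89},"ka":[2,45],"m":89,"p":{"k":31,"mav":70,"rlq":10,"swv":18},"siq":[81,35,28,77,88,79],"x":50}
After op 18 (replace /er 65): {"er":65,"ka":[2,45],"m":89,"p":{"k":31,"mav":70,"rlq":10,"swv":18},"siq":[81,35,28,77,88,79],"x":50}
After op 19 (replace /siq/2 93): {"er":65,"ka":[2,45],"m":89,"p":{"k":31,"mav":70,"rlq":10,"swv":18},"siq":[81,35,93,77,88,79],"x":50}
Size at path /ka: 2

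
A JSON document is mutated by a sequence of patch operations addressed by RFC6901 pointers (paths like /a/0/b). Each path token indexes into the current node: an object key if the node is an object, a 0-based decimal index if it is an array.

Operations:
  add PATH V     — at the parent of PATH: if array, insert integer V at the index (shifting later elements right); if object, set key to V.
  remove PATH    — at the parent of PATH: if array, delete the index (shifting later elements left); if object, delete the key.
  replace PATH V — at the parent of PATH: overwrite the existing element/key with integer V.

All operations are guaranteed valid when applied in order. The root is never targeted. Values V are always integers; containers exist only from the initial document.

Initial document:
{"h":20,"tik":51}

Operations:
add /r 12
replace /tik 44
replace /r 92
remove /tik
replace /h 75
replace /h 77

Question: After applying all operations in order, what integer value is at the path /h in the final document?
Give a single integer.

After op 1 (add /r 12): {"h":20,"r":12,"tik":51}
After op 2 (replace /tik 44): {"h":20,"r":12,"tik":44}
After op 3 (replace /r 92): {"h":20,"r":92,"tik":44}
After op 4 (remove /tik): {"h":20,"r":92}
After op 5 (replace /h 75): {"h":75,"r":92}
After op 6 (replace /h 77): {"h":77,"r":92}
Value at /h: 77

Answer: 77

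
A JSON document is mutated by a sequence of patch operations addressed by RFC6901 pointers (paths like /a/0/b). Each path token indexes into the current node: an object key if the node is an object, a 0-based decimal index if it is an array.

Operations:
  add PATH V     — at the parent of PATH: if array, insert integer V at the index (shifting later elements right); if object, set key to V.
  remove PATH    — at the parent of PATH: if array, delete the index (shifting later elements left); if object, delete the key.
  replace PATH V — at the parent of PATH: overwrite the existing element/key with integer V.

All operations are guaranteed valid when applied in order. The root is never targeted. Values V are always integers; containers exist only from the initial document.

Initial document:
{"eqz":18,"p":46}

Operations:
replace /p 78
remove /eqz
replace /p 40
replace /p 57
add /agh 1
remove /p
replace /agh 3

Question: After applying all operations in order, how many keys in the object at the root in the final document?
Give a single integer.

Answer: 1

Derivation:
After op 1 (replace /p 78): {"eqz":18,"p":78}
After op 2 (remove /eqz): {"p":78}
After op 3 (replace /p 40): {"p":40}
After op 4 (replace /p 57): {"p":57}
After op 5 (add /agh 1): {"agh":1,"p":57}
After op 6 (remove /p): {"agh":1}
After op 7 (replace /agh 3): {"agh":3}
Size at the root: 1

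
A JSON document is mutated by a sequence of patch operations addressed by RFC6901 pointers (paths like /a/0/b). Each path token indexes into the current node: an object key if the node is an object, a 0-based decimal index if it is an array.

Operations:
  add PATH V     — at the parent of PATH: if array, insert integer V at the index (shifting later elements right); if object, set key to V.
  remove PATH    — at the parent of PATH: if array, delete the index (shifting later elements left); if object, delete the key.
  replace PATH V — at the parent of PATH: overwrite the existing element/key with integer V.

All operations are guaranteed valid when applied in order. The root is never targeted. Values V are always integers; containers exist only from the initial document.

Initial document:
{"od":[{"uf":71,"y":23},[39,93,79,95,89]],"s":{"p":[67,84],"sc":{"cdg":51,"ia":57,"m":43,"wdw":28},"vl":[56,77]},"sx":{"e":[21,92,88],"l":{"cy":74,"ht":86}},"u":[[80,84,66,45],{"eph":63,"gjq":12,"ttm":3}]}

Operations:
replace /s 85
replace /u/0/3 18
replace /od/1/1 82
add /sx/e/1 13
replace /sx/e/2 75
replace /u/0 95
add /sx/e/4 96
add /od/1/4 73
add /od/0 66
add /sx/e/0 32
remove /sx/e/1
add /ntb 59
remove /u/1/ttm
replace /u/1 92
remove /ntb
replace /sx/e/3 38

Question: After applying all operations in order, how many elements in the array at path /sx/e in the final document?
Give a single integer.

After op 1 (replace /s 85): {"od":[{"uf":71,"y":23},[39,93,79,95,89]],"s":85,"sx":{"e":[21,92,88],"l":{"cy":74,"ht":86}},"u":[[80,84,66,45],{"eph":63,"gjq":12,"ttm":3}]}
After op 2 (replace /u/0/3 18): {"od":[{"uf":71,"y":23},[39,93,79,95,89]],"s":85,"sx":{"e":[21,92,88],"l":{"cy":74,"ht":86}},"u":[[80,84,66,18],{"eph":63,"gjq":12,"ttm":3}]}
After op 3 (replace /od/1/1 82): {"od":[{"uf":71,"y":23},[39,82,79,95,89]],"s":85,"sx":{"e":[21,92,88],"l":{"cy":74,"ht":86}},"u":[[80,84,66,18],{"eph":63,"gjq":12,"ttm":3}]}
After op 4 (add /sx/e/1 13): {"od":[{"uf":71,"y":23},[39,82,79,95,89]],"s":85,"sx":{"e":[21,13,92,88],"l":{"cy":74,"ht":86}},"u":[[80,84,66,18],{"eph":63,"gjq":12,"ttm":3}]}
After op 5 (replace /sx/e/2 75): {"od":[{"uf":71,"y":23},[39,82,79,95,89]],"s":85,"sx":{"e":[21,13,75,88],"l":{"cy":74,"ht":86}},"u":[[80,84,66,18],{"eph":63,"gjq":12,"ttm":3}]}
After op 6 (replace /u/0 95): {"od":[{"uf":71,"y":23},[39,82,79,95,89]],"s":85,"sx":{"e":[21,13,75,88],"l":{"cy":74,"ht":86}},"u":[95,{"eph":63,"gjq":12,"ttm":3}]}
After op 7 (add /sx/e/4 96): {"od":[{"uf":71,"y":23},[39,82,79,95,89]],"s":85,"sx":{"e":[21,13,75,88,96],"l":{"cy":74,"ht":86}},"u":[95,{"eph":63,"gjq":12,"ttm":3}]}
After op 8 (add /od/1/4 73): {"od":[{"uf":71,"y":23},[39,82,79,95,73,89]],"s":85,"sx":{"e":[21,13,75,88,96],"l":{"cy":74,"ht":86}},"u":[95,{"eph":63,"gjq":12,"ttm":3}]}
After op 9 (add /od/0 66): {"od":[66,{"uf":71,"y":23},[39,82,79,95,73,89]],"s":85,"sx":{"e":[21,13,75,88,96],"l":{"cy":74,"ht":86}},"u":[95,{"eph":63,"gjq":12,"ttm":3}]}
After op 10 (add /sx/e/0 32): {"od":[66,{"uf":71,"y":23},[39,82,79,95,73,89]],"s":85,"sx":{"e":[32,21,13,75,88,96],"l":{"cy":74,"ht":86}},"u":[95,{"eph":63,"gjq":12,"ttm":3}]}
After op 11 (remove /sx/e/1): {"od":[66,{"uf":71,"y":23},[39,82,79,95,73,89]],"s":85,"sx":{"e":[32,13,75,88,96],"l":{"cy":74,"ht":86}},"u":[95,{"eph":63,"gjq":12,"ttm":3}]}
After op 12 (add /ntb 59): {"ntb":59,"od":[66,{"uf":71,"y":23},[39,82,79,95,73,89]],"s":85,"sx":{"e":[32,13,75,88,96],"l":{"cy":74,"ht":86}},"u":[95,{"eph":63,"gjq":12,"ttm":3}]}
After op 13 (remove /u/1/ttm): {"ntb":59,"od":[66,{"uf":71,"y":23},[39,82,79,95,73,89]],"s":85,"sx":{"e":[32,13,75,88,96],"l":{"cy":74,"ht":86}},"u":[95,{"eph":63,"gjq":12}]}
After op 14 (replace /u/1 92): {"ntb":59,"od":[66,{"uf":71,"y":23},[39,82,79,95,73,89]],"s":85,"sx":{"e":[32,13,75,88,96],"l":{"cy":74,"ht":86}},"u":[95,92]}
After op 15 (remove /ntb): {"od":[66,{"uf":71,"y":23},[39,82,79,95,73,89]],"s":85,"sx":{"e":[32,13,75,88,96],"l":{"cy":74,"ht":86}},"u":[95,92]}
After op 16 (replace /sx/e/3 38): {"od":[66,{"uf":71,"y":23},[39,82,79,95,73,89]],"s":85,"sx":{"e":[32,13,75,38,96],"l":{"cy":74,"ht":86}},"u":[95,92]}
Size at path /sx/e: 5

Answer: 5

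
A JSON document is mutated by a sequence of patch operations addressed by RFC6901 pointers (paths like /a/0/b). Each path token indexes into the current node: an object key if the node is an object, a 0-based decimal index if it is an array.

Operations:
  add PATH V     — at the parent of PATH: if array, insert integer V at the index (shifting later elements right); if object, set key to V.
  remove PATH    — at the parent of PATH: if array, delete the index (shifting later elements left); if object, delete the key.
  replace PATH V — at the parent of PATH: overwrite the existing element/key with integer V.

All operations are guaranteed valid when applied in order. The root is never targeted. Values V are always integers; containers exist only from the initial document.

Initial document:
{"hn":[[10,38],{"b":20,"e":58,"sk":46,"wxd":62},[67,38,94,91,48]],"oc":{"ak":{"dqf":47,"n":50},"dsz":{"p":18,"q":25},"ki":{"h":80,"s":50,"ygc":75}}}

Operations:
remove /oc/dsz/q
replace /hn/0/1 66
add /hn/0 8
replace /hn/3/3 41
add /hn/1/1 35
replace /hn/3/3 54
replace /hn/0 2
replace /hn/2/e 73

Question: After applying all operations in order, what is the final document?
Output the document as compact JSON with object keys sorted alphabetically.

Answer: {"hn":[2,[10,35,66],{"b":20,"e":73,"sk":46,"wxd":62},[67,38,94,54,48]],"oc":{"ak":{"dqf":47,"n":50},"dsz":{"p":18},"ki":{"h":80,"s":50,"ygc":75}}}

Derivation:
After op 1 (remove /oc/dsz/q): {"hn":[[10,38],{"b":20,"e":58,"sk":46,"wxd":62},[67,38,94,91,48]],"oc":{"ak":{"dqf":47,"n":50},"dsz":{"p":18},"ki":{"h":80,"s":50,"ygc":75}}}
After op 2 (replace /hn/0/1 66): {"hn":[[10,66],{"b":20,"e":58,"sk":46,"wxd":62},[67,38,94,91,48]],"oc":{"ak":{"dqf":47,"n":50},"dsz":{"p":18},"ki":{"h":80,"s":50,"ygc":75}}}
After op 3 (add /hn/0 8): {"hn":[8,[10,66],{"b":20,"e":58,"sk":46,"wxd":62},[67,38,94,91,48]],"oc":{"ak":{"dqf":47,"n":50},"dsz":{"p":18},"ki":{"h":80,"s":50,"ygc":75}}}
After op 4 (replace /hn/3/3 41): {"hn":[8,[10,66],{"b":20,"e":58,"sk":46,"wxd":62},[67,38,94,41,48]],"oc":{"ak":{"dqf":47,"n":50},"dsz":{"p":18},"ki":{"h":80,"s":50,"ygc":75}}}
After op 5 (add /hn/1/1 35): {"hn":[8,[10,35,66],{"b":20,"e":58,"sk":46,"wxd":62},[67,38,94,41,48]],"oc":{"ak":{"dqf":47,"n":50},"dsz":{"p":18},"ki":{"h":80,"s":50,"ygc":75}}}
After op 6 (replace /hn/3/3 54): {"hn":[8,[10,35,66],{"b":20,"e":58,"sk":46,"wxd":62},[67,38,94,54,48]],"oc":{"ak":{"dqf":47,"n":50},"dsz":{"p":18},"ki":{"h":80,"s":50,"ygc":75}}}
After op 7 (replace /hn/0 2): {"hn":[2,[10,35,66],{"b":20,"e":58,"sk":46,"wxd":62},[67,38,94,54,48]],"oc":{"ak":{"dqf":47,"n":50},"dsz":{"p":18},"ki":{"h":80,"s":50,"ygc":75}}}
After op 8 (replace /hn/2/e 73): {"hn":[2,[10,35,66],{"b":20,"e":73,"sk":46,"wxd":62},[67,38,94,54,48]],"oc":{"ak":{"dqf":47,"n":50},"dsz":{"p":18},"ki":{"h":80,"s":50,"ygc":75}}}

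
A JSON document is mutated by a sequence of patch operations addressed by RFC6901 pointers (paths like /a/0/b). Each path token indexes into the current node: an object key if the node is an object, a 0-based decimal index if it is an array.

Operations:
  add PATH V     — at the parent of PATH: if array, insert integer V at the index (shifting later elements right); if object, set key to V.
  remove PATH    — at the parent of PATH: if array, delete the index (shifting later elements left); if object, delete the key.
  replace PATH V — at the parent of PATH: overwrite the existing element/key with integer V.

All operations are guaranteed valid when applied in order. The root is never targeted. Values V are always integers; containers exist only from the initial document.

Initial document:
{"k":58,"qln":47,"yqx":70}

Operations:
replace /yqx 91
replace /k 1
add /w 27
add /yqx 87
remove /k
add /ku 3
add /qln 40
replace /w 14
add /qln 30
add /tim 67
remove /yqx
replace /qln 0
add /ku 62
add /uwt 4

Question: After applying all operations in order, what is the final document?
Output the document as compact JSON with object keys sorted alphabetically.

After op 1 (replace /yqx 91): {"k":58,"qln":47,"yqx":91}
After op 2 (replace /k 1): {"k":1,"qln":47,"yqx":91}
After op 3 (add /w 27): {"k":1,"qln":47,"w":27,"yqx":91}
After op 4 (add /yqx 87): {"k":1,"qln":47,"w":27,"yqx":87}
After op 5 (remove /k): {"qln":47,"w":27,"yqx":87}
After op 6 (add /ku 3): {"ku":3,"qln":47,"w":27,"yqx":87}
After op 7 (add /qln 40): {"ku":3,"qln":40,"w":27,"yqx":87}
After op 8 (replace /w 14): {"ku":3,"qln":40,"w":14,"yqx":87}
After op 9 (add /qln 30): {"ku":3,"qln":30,"w":14,"yqx":87}
After op 10 (add /tim 67): {"ku":3,"qln":30,"tim":67,"w":14,"yqx":87}
After op 11 (remove /yqx): {"ku":3,"qln":30,"tim":67,"w":14}
After op 12 (replace /qln 0): {"ku":3,"qln":0,"tim":67,"w":14}
After op 13 (add /ku 62): {"ku":62,"qln":0,"tim":67,"w":14}
After op 14 (add /uwt 4): {"ku":62,"qln":0,"tim":67,"uwt":4,"w":14}

Answer: {"ku":62,"qln":0,"tim":67,"uwt":4,"w":14}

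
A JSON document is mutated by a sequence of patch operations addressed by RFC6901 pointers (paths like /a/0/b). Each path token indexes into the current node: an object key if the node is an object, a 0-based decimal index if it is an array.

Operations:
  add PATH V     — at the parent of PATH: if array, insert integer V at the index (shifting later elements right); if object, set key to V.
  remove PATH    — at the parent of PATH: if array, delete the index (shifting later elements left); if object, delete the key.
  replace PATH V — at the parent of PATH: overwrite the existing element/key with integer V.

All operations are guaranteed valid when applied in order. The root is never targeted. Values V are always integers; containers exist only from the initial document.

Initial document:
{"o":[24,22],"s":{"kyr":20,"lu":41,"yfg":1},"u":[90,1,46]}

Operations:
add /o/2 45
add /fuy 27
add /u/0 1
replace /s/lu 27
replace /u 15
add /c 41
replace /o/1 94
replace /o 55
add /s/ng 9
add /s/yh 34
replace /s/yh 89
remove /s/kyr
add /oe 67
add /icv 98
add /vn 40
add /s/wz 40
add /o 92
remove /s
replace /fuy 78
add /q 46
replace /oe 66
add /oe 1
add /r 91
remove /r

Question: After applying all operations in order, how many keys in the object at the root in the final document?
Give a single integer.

After op 1 (add /o/2 45): {"o":[24,22,45],"s":{"kyr":20,"lu":41,"yfg":1},"u":[90,1,46]}
After op 2 (add /fuy 27): {"fuy":27,"o":[24,22,45],"s":{"kyr":20,"lu":41,"yfg":1},"u":[90,1,46]}
After op 3 (add /u/0 1): {"fuy":27,"o":[24,22,45],"s":{"kyr":20,"lu":41,"yfg":1},"u":[1,90,1,46]}
After op 4 (replace /s/lu 27): {"fuy":27,"o":[24,22,45],"s":{"kyr":20,"lu":27,"yfg":1},"u":[1,90,1,46]}
After op 5 (replace /u 15): {"fuy":27,"o":[24,22,45],"s":{"kyr":20,"lu":27,"yfg":1},"u":15}
After op 6 (add /c 41): {"c":41,"fuy":27,"o":[24,22,45],"s":{"kyr":20,"lu":27,"yfg":1},"u":15}
After op 7 (replace /o/1 94): {"c":41,"fuy":27,"o":[24,94,45],"s":{"kyr":20,"lu":27,"yfg":1},"u":15}
After op 8 (replace /o 55): {"c":41,"fuy":27,"o":55,"s":{"kyr":20,"lu":27,"yfg":1},"u":15}
After op 9 (add /s/ng 9): {"c":41,"fuy":27,"o":55,"s":{"kyr":20,"lu":27,"ng":9,"yfg":1},"u":15}
After op 10 (add /s/yh 34): {"c":41,"fuy":27,"o":55,"s":{"kyr":20,"lu":27,"ng":9,"yfg":1,"yh":34},"u":15}
After op 11 (replace /s/yh 89): {"c":41,"fuy":27,"o":55,"s":{"kyr":20,"lu":27,"ng":9,"yfg":1,"yh":89},"u":15}
After op 12 (remove /s/kyr): {"c":41,"fuy":27,"o":55,"s":{"lu":27,"ng":9,"yfg":1,"yh":89},"u":15}
After op 13 (add /oe 67): {"c":41,"fuy":27,"o":55,"oe":67,"s":{"lu":27,"ng":9,"yfg":1,"yh":89},"u":15}
After op 14 (add /icv 98): {"c":41,"fuy":27,"icv":98,"o":55,"oe":67,"s":{"lu":27,"ng":9,"yfg":1,"yh":89},"u":15}
After op 15 (add /vn 40): {"c":41,"fuy":27,"icv":98,"o":55,"oe":67,"s":{"lu":27,"ng":9,"yfg":1,"yh":89},"u":15,"vn":40}
After op 16 (add /s/wz 40): {"c":41,"fuy":27,"icv":98,"o":55,"oe":67,"s":{"lu":27,"ng":9,"wz":40,"yfg":1,"yh":89},"u":15,"vn":40}
After op 17 (add /o 92): {"c":41,"fuy":27,"icv":98,"o":92,"oe":67,"s":{"lu":27,"ng":9,"wz":40,"yfg":1,"yh":89},"u":15,"vn":40}
After op 18 (remove /s): {"c":41,"fuy":27,"icv":98,"o":92,"oe":67,"u":15,"vn":40}
After op 19 (replace /fuy 78): {"c":41,"fuy":78,"icv":98,"o":92,"oe":67,"u":15,"vn":40}
After op 20 (add /q 46): {"c":41,"fuy":78,"icv":98,"o":92,"oe":67,"q":46,"u":15,"vn":40}
After op 21 (replace /oe 66): {"c":41,"fuy":78,"icv":98,"o":92,"oe":66,"q":46,"u":15,"vn":40}
After op 22 (add /oe 1): {"c":41,"fuy":78,"icv":98,"o":92,"oe":1,"q":46,"u":15,"vn":40}
After op 23 (add /r 91): {"c":41,"fuy":78,"icv":98,"o":92,"oe":1,"q":46,"r":91,"u":15,"vn":40}
After op 24 (remove /r): {"c":41,"fuy":78,"icv":98,"o":92,"oe":1,"q":46,"u":15,"vn":40}
Size at the root: 8

Answer: 8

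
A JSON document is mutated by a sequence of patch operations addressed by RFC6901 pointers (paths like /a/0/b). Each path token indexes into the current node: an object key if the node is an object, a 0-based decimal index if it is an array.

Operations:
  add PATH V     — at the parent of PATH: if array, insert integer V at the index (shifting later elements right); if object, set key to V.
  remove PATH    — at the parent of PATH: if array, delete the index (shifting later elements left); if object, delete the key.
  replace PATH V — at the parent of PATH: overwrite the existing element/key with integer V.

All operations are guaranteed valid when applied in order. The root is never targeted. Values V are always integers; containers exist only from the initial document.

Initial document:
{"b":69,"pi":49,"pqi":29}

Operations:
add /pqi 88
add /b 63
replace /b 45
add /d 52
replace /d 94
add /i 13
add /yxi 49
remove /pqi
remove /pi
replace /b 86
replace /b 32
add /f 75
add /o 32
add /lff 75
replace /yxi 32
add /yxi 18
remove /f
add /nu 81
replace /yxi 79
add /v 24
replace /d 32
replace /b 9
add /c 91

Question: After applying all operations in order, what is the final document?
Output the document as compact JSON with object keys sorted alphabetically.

Answer: {"b":9,"c":91,"d":32,"i":13,"lff":75,"nu":81,"o":32,"v":24,"yxi":79}

Derivation:
After op 1 (add /pqi 88): {"b":69,"pi":49,"pqi":88}
After op 2 (add /b 63): {"b":63,"pi":49,"pqi":88}
After op 3 (replace /b 45): {"b":45,"pi":49,"pqi":88}
After op 4 (add /d 52): {"b":45,"d":52,"pi":49,"pqi":88}
After op 5 (replace /d 94): {"b":45,"d":94,"pi":49,"pqi":88}
After op 6 (add /i 13): {"b":45,"d":94,"i":13,"pi":49,"pqi":88}
After op 7 (add /yxi 49): {"b":45,"d":94,"i":13,"pi":49,"pqi":88,"yxi":49}
After op 8 (remove /pqi): {"b":45,"d":94,"i":13,"pi":49,"yxi":49}
After op 9 (remove /pi): {"b":45,"d":94,"i":13,"yxi":49}
After op 10 (replace /b 86): {"b":86,"d":94,"i":13,"yxi":49}
After op 11 (replace /b 32): {"b":32,"d":94,"i":13,"yxi":49}
After op 12 (add /f 75): {"b":32,"d":94,"f":75,"i":13,"yxi":49}
After op 13 (add /o 32): {"b":32,"d":94,"f":75,"i":13,"o":32,"yxi":49}
After op 14 (add /lff 75): {"b":32,"d":94,"f":75,"i":13,"lff":75,"o":32,"yxi":49}
After op 15 (replace /yxi 32): {"b":32,"d":94,"f":75,"i":13,"lff":75,"o":32,"yxi":32}
After op 16 (add /yxi 18): {"b":32,"d":94,"f":75,"i":13,"lff":75,"o":32,"yxi":18}
After op 17 (remove /f): {"b":32,"d":94,"i":13,"lff":75,"o":32,"yxi":18}
After op 18 (add /nu 81): {"b":32,"d":94,"i":13,"lff":75,"nu":81,"o":32,"yxi":18}
After op 19 (replace /yxi 79): {"b":32,"d":94,"i":13,"lff":75,"nu":81,"o":32,"yxi":79}
After op 20 (add /v 24): {"b":32,"d":94,"i":13,"lff":75,"nu":81,"o":32,"v":24,"yxi":79}
After op 21 (replace /d 32): {"b":32,"d":32,"i":13,"lff":75,"nu":81,"o":32,"v":24,"yxi":79}
After op 22 (replace /b 9): {"b":9,"d":32,"i":13,"lff":75,"nu":81,"o":32,"v":24,"yxi":79}
After op 23 (add /c 91): {"b":9,"c":91,"d":32,"i":13,"lff":75,"nu":81,"o":32,"v":24,"yxi":79}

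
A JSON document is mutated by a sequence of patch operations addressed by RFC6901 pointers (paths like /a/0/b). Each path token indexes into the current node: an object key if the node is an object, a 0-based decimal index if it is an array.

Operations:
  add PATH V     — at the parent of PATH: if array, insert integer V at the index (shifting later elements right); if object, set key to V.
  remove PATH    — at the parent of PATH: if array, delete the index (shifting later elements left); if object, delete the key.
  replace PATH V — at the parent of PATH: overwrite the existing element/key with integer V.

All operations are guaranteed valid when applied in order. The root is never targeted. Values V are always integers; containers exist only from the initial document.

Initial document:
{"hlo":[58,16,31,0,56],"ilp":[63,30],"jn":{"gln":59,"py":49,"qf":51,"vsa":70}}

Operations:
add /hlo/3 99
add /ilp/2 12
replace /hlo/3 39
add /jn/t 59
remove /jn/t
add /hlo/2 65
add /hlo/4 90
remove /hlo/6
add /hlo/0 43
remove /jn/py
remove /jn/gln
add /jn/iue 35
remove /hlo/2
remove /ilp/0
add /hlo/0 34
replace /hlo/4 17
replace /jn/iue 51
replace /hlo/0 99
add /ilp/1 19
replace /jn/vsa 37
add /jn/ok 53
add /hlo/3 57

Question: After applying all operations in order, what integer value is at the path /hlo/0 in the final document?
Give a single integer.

Answer: 99

Derivation:
After op 1 (add /hlo/3 99): {"hlo":[58,16,31,99,0,56],"ilp":[63,30],"jn":{"gln":59,"py":49,"qf":51,"vsa":70}}
After op 2 (add /ilp/2 12): {"hlo":[58,16,31,99,0,56],"ilp":[63,30,12],"jn":{"gln":59,"py":49,"qf":51,"vsa":70}}
After op 3 (replace /hlo/3 39): {"hlo":[58,16,31,39,0,56],"ilp":[63,30,12],"jn":{"gln":59,"py":49,"qf":51,"vsa":70}}
After op 4 (add /jn/t 59): {"hlo":[58,16,31,39,0,56],"ilp":[63,30,12],"jn":{"gln":59,"py":49,"qf":51,"t":59,"vsa":70}}
After op 5 (remove /jn/t): {"hlo":[58,16,31,39,0,56],"ilp":[63,30,12],"jn":{"gln":59,"py":49,"qf":51,"vsa":70}}
After op 6 (add /hlo/2 65): {"hlo":[58,16,65,31,39,0,56],"ilp":[63,30,12],"jn":{"gln":59,"py":49,"qf":51,"vsa":70}}
After op 7 (add /hlo/4 90): {"hlo":[58,16,65,31,90,39,0,56],"ilp":[63,30,12],"jn":{"gln":59,"py":49,"qf":51,"vsa":70}}
After op 8 (remove /hlo/6): {"hlo":[58,16,65,31,90,39,56],"ilp":[63,30,12],"jn":{"gln":59,"py":49,"qf":51,"vsa":70}}
After op 9 (add /hlo/0 43): {"hlo":[43,58,16,65,31,90,39,56],"ilp":[63,30,12],"jn":{"gln":59,"py":49,"qf":51,"vsa":70}}
After op 10 (remove /jn/py): {"hlo":[43,58,16,65,31,90,39,56],"ilp":[63,30,12],"jn":{"gln":59,"qf":51,"vsa":70}}
After op 11 (remove /jn/gln): {"hlo":[43,58,16,65,31,90,39,56],"ilp":[63,30,12],"jn":{"qf":51,"vsa":70}}
After op 12 (add /jn/iue 35): {"hlo":[43,58,16,65,31,90,39,56],"ilp":[63,30,12],"jn":{"iue":35,"qf":51,"vsa":70}}
After op 13 (remove /hlo/2): {"hlo":[43,58,65,31,90,39,56],"ilp":[63,30,12],"jn":{"iue":35,"qf":51,"vsa":70}}
After op 14 (remove /ilp/0): {"hlo":[43,58,65,31,90,39,56],"ilp":[30,12],"jn":{"iue":35,"qf":51,"vsa":70}}
After op 15 (add /hlo/0 34): {"hlo":[34,43,58,65,31,90,39,56],"ilp":[30,12],"jn":{"iue":35,"qf":51,"vsa":70}}
After op 16 (replace /hlo/4 17): {"hlo":[34,43,58,65,17,90,39,56],"ilp":[30,12],"jn":{"iue":35,"qf":51,"vsa":70}}
After op 17 (replace /jn/iue 51): {"hlo":[34,43,58,65,17,90,39,56],"ilp":[30,12],"jn":{"iue":51,"qf":51,"vsa":70}}
After op 18 (replace /hlo/0 99): {"hlo":[99,43,58,65,17,90,39,56],"ilp":[30,12],"jn":{"iue":51,"qf":51,"vsa":70}}
After op 19 (add /ilp/1 19): {"hlo":[99,43,58,65,17,90,39,56],"ilp":[30,19,12],"jn":{"iue":51,"qf":51,"vsa":70}}
After op 20 (replace /jn/vsa 37): {"hlo":[99,43,58,65,17,90,39,56],"ilp":[30,19,12],"jn":{"iue":51,"qf":51,"vsa":37}}
After op 21 (add /jn/ok 53): {"hlo":[99,43,58,65,17,90,39,56],"ilp":[30,19,12],"jn":{"iue":51,"ok":53,"qf":51,"vsa":37}}
After op 22 (add /hlo/3 57): {"hlo":[99,43,58,57,65,17,90,39,56],"ilp":[30,19,12],"jn":{"iue":51,"ok":53,"qf":51,"vsa":37}}
Value at /hlo/0: 99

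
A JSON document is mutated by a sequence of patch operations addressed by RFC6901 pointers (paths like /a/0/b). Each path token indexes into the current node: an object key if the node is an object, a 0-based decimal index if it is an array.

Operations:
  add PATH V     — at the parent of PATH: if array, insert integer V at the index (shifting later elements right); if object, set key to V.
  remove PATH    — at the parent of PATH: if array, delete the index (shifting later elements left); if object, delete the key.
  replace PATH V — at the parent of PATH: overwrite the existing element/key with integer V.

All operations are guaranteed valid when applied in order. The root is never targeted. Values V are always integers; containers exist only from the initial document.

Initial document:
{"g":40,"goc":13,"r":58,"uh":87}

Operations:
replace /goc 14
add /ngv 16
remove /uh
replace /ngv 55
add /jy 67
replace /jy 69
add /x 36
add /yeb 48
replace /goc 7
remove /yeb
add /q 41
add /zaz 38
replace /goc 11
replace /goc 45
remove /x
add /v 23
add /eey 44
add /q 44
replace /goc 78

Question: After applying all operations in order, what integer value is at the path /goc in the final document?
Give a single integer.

After op 1 (replace /goc 14): {"g":40,"goc":14,"r":58,"uh":87}
After op 2 (add /ngv 16): {"g":40,"goc":14,"ngv":16,"r":58,"uh":87}
After op 3 (remove /uh): {"g":40,"goc":14,"ngv":16,"r":58}
After op 4 (replace /ngv 55): {"g":40,"goc":14,"ngv":55,"r":58}
After op 5 (add /jy 67): {"g":40,"goc":14,"jy":67,"ngv":55,"r":58}
After op 6 (replace /jy 69): {"g":40,"goc":14,"jy":69,"ngv":55,"r":58}
After op 7 (add /x 36): {"g":40,"goc":14,"jy":69,"ngv":55,"r":58,"x":36}
After op 8 (add /yeb 48): {"g":40,"goc":14,"jy":69,"ngv":55,"r":58,"x":36,"yeb":48}
After op 9 (replace /goc 7): {"g":40,"goc":7,"jy":69,"ngv":55,"r":58,"x":36,"yeb":48}
After op 10 (remove /yeb): {"g":40,"goc":7,"jy":69,"ngv":55,"r":58,"x":36}
After op 11 (add /q 41): {"g":40,"goc":7,"jy":69,"ngv":55,"q":41,"r":58,"x":36}
After op 12 (add /zaz 38): {"g":40,"goc":7,"jy":69,"ngv":55,"q":41,"r":58,"x":36,"zaz":38}
After op 13 (replace /goc 11): {"g":40,"goc":11,"jy":69,"ngv":55,"q":41,"r":58,"x":36,"zaz":38}
After op 14 (replace /goc 45): {"g":40,"goc":45,"jy":69,"ngv":55,"q":41,"r":58,"x":36,"zaz":38}
After op 15 (remove /x): {"g":40,"goc":45,"jy":69,"ngv":55,"q":41,"r":58,"zaz":38}
After op 16 (add /v 23): {"g":40,"goc":45,"jy":69,"ngv":55,"q":41,"r":58,"v":23,"zaz":38}
After op 17 (add /eey 44): {"eey":44,"g":40,"goc":45,"jy":69,"ngv":55,"q":41,"r":58,"v":23,"zaz":38}
After op 18 (add /q 44): {"eey":44,"g":40,"goc":45,"jy":69,"ngv":55,"q":44,"r":58,"v":23,"zaz":38}
After op 19 (replace /goc 78): {"eey":44,"g":40,"goc":78,"jy":69,"ngv":55,"q":44,"r":58,"v":23,"zaz":38}
Value at /goc: 78

Answer: 78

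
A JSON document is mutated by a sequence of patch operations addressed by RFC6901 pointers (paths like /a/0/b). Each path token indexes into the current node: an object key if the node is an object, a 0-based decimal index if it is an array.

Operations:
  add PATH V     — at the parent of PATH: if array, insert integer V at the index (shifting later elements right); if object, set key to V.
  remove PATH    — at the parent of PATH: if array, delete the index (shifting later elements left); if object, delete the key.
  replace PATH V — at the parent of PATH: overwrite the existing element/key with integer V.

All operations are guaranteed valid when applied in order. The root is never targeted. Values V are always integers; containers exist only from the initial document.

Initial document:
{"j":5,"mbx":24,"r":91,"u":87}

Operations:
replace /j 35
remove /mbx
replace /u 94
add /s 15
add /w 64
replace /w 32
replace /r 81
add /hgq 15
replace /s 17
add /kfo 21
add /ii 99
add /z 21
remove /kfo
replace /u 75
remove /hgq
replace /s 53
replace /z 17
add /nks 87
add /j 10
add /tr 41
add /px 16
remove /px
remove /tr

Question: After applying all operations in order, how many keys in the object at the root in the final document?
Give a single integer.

After op 1 (replace /j 35): {"j":35,"mbx":24,"r":91,"u":87}
After op 2 (remove /mbx): {"j":35,"r":91,"u":87}
After op 3 (replace /u 94): {"j":35,"r":91,"u":94}
After op 4 (add /s 15): {"j":35,"r":91,"s":15,"u":94}
After op 5 (add /w 64): {"j":35,"r":91,"s":15,"u":94,"w":64}
After op 6 (replace /w 32): {"j":35,"r":91,"s":15,"u":94,"w":32}
After op 7 (replace /r 81): {"j":35,"r":81,"s":15,"u":94,"w":32}
After op 8 (add /hgq 15): {"hgq":15,"j":35,"r":81,"s":15,"u":94,"w":32}
After op 9 (replace /s 17): {"hgq":15,"j":35,"r":81,"s":17,"u":94,"w":32}
After op 10 (add /kfo 21): {"hgq":15,"j":35,"kfo":21,"r":81,"s":17,"u":94,"w":32}
After op 11 (add /ii 99): {"hgq":15,"ii":99,"j":35,"kfo":21,"r":81,"s":17,"u":94,"w":32}
After op 12 (add /z 21): {"hgq":15,"ii":99,"j":35,"kfo":21,"r":81,"s":17,"u":94,"w":32,"z":21}
After op 13 (remove /kfo): {"hgq":15,"ii":99,"j":35,"r":81,"s":17,"u":94,"w":32,"z":21}
After op 14 (replace /u 75): {"hgq":15,"ii":99,"j":35,"r":81,"s":17,"u":75,"w":32,"z":21}
After op 15 (remove /hgq): {"ii":99,"j":35,"r":81,"s":17,"u":75,"w":32,"z":21}
After op 16 (replace /s 53): {"ii":99,"j":35,"r":81,"s":53,"u":75,"w":32,"z":21}
After op 17 (replace /z 17): {"ii":99,"j":35,"r":81,"s":53,"u":75,"w":32,"z":17}
After op 18 (add /nks 87): {"ii":99,"j":35,"nks":87,"r":81,"s":53,"u":75,"w":32,"z":17}
After op 19 (add /j 10): {"ii":99,"j":10,"nks":87,"r":81,"s":53,"u":75,"w":32,"z":17}
After op 20 (add /tr 41): {"ii":99,"j":10,"nks":87,"r":81,"s":53,"tr":41,"u":75,"w":32,"z":17}
After op 21 (add /px 16): {"ii":99,"j":10,"nks":87,"px":16,"r":81,"s":53,"tr":41,"u":75,"w":32,"z":17}
After op 22 (remove /px): {"ii":99,"j":10,"nks":87,"r":81,"s":53,"tr":41,"u":75,"w":32,"z":17}
After op 23 (remove /tr): {"ii":99,"j":10,"nks":87,"r":81,"s":53,"u":75,"w":32,"z":17}
Size at the root: 8

Answer: 8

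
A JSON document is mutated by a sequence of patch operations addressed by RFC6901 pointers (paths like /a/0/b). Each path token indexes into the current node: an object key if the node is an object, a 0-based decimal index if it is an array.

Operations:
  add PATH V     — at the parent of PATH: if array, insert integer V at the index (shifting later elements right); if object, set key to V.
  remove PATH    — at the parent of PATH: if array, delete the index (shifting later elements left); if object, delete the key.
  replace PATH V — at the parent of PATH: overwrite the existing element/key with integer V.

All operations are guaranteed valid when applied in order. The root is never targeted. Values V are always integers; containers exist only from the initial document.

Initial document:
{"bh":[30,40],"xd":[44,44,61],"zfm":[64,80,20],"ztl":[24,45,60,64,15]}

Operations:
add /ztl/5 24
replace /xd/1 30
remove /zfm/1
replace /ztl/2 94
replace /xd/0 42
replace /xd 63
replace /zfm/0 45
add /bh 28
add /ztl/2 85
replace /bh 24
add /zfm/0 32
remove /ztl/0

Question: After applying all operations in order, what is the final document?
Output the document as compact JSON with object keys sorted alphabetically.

After op 1 (add /ztl/5 24): {"bh":[30,40],"xd":[44,44,61],"zfm":[64,80,20],"ztl":[24,45,60,64,15,24]}
After op 2 (replace /xd/1 30): {"bh":[30,40],"xd":[44,30,61],"zfm":[64,80,20],"ztl":[24,45,60,64,15,24]}
After op 3 (remove /zfm/1): {"bh":[30,40],"xd":[44,30,61],"zfm":[64,20],"ztl":[24,45,60,64,15,24]}
After op 4 (replace /ztl/2 94): {"bh":[30,40],"xd":[44,30,61],"zfm":[64,20],"ztl":[24,45,94,64,15,24]}
After op 5 (replace /xd/0 42): {"bh":[30,40],"xd":[42,30,61],"zfm":[64,20],"ztl":[24,45,94,64,15,24]}
After op 6 (replace /xd 63): {"bh":[30,40],"xd":63,"zfm":[64,20],"ztl":[24,45,94,64,15,24]}
After op 7 (replace /zfm/0 45): {"bh":[30,40],"xd":63,"zfm":[45,20],"ztl":[24,45,94,64,15,24]}
After op 8 (add /bh 28): {"bh":28,"xd":63,"zfm":[45,20],"ztl":[24,45,94,64,15,24]}
After op 9 (add /ztl/2 85): {"bh":28,"xd":63,"zfm":[45,20],"ztl":[24,45,85,94,64,15,24]}
After op 10 (replace /bh 24): {"bh":24,"xd":63,"zfm":[45,20],"ztl":[24,45,85,94,64,15,24]}
After op 11 (add /zfm/0 32): {"bh":24,"xd":63,"zfm":[32,45,20],"ztl":[24,45,85,94,64,15,24]}
After op 12 (remove /ztl/0): {"bh":24,"xd":63,"zfm":[32,45,20],"ztl":[45,85,94,64,15,24]}

Answer: {"bh":24,"xd":63,"zfm":[32,45,20],"ztl":[45,85,94,64,15,24]}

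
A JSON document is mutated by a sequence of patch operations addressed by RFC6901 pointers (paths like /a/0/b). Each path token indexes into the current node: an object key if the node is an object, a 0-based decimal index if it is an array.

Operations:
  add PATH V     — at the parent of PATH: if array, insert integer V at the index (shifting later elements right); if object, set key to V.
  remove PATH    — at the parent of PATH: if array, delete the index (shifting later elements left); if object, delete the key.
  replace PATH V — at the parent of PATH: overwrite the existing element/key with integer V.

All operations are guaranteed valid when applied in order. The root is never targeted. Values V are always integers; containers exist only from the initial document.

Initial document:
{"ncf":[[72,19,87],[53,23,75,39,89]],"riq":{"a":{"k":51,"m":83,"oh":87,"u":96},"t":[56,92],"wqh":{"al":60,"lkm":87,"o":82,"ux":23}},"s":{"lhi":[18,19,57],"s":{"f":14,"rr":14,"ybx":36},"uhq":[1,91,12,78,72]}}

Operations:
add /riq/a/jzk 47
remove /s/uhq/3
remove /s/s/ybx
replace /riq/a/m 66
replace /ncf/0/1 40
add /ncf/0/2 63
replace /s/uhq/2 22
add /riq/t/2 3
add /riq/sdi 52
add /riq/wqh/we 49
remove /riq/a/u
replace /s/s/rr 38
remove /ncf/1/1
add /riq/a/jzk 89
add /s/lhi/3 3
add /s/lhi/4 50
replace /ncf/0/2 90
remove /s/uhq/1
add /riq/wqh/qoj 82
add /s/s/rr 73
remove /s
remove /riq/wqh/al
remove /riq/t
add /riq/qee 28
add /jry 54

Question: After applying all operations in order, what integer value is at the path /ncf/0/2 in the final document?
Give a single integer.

Answer: 90

Derivation:
After op 1 (add /riq/a/jzk 47): {"ncf":[[72,19,87],[53,23,75,39,89]],"riq":{"a":{"jzk":47,"k":51,"m":83,"oh":87,"u":96},"t":[56,92],"wqh":{"al":60,"lkm":87,"o":82,"ux":23}},"s":{"lhi":[18,19,57],"s":{"f":14,"rr":14,"ybx":36},"uhq":[1,91,12,78,72]}}
After op 2 (remove /s/uhq/3): {"ncf":[[72,19,87],[53,23,75,39,89]],"riq":{"a":{"jzk":47,"k":51,"m":83,"oh":87,"u":96},"t":[56,92],"wqh":{"al":60,"lkm":87,"o":82,"ux":23}},"s":{"lhi":[18,19,57],"s":{"f":14,"rr":14,"ybx":36},"uhq":[1,91,12,72]}}
After op 3 (remove /s/s/ybx): {"ncf":[[72,19,87],[53,23,75,39,89]],"riq":{"a":{"jzk":47,"k":51,"m":83,"oh":87,"u":96},"t":[56,92],"wqh":{"al":60,"lkm":87,"o":82,"ux":23}},"s":{"lhi":[18,19,57],"s":{"f":14,"rr":14},"uhq":[1,91,12,72]}}
After op 4 (replace /riq/a/m 66): {"ncf":[[72,19,87],[53,23,75,39,89]],"riq":{"a":{"jzk":47,"k":51,"m":66,"oh":87,"u":96},"t":[56,92],"wqh":{"al":60,"lkm":87,"o":82,"ux":23}},"s":{"lhi":[18,19,57],"s":{"f":14,"rr":14},"uhq":[1,91,12,72]}}
After op 5 (replace /ncf/0/1 40): {"ncf":[[72,40,87],[53,23,75,39,89]],"riq":{"a":{"jzk":47,"k":51,"m":66,"oh":87,"u":96},"t":[56,92],"wqh":{"al":60,"lkm":87,"o":82,"ux":23}},"s":{"lhi":[18,19,57],"s":{"f":14,"rr":14},"uhq":[1,91,12,72]}}
After op 6 (add /ncf/0/2 63): {"ncf":[[72,40,63,87],[53,23,75,39,89]],"riq":{"a":{"jzk":47,"k":51,"m":66,"oh":87,"u":96},"t":[56,92],"wqh":{"al":60,"lkm":87,"o":82,"ux":23}},"s":{"lhi":[18,19,57],"s":{"f":14,"rr":14},"uhq":[1,91,12,72]}}
After op 7 (replace /s/uhq/2 22): {"ncf":[[72,40,63,87],[53,23,75,39,89]],"riq":{"a":{"jzk":47,"k":51,"m":66,"oh":87,"u":96},"t":[56,92],"wqh":{"al":60,"lkm":87,"o":82,"ux":23}},"s":{"lhi":[18,19,57],"s":{"f":14,"rr":14},"uhq":[1,91,22,72]}}
After op 8 (add /riq/t/2 3): {"ncf":[[72,40,63,87],[53,23,75,39,89]],"riq":{"a":{"jzk":47,"k":51,"m":66,"oh":87,"u":96},"t":[56,92,3],"wqh":{"al":60,"lkm":87,"o":82,"ux":23}},"s":{"lhi":[18,19,57],"s":{"f":14,"rr":14},"uhq":[1,91,22,72]}}
After op 9 (add /riq/sdi 52): {"ncf":[[72,40,63,87],[53,23,75,39,89]],"riq":{"a":{"jzk":47,"k":51,"m":66,"oh":87,"u":96},"sdi":52,"t":[56,92,3],"wqh":{"al":60,"lkm":87,"o":82,"ux":23}},"s":{"lhi":[18,19,57],"s":{"f":14,"rr":14},"uhq":[1,91,22,72]}}
After op 10 (add /riq/wqh/we 49): {"ncf":[[72,40,63,87],[53,23,75,39,89]],"riq":{"a":{"jzk":47,"k":51,"m":66,"oh":87,"u":96},"sdi":52,"t":[56,92,3],"wqh":{"al":60,"lkm":87,"o":82,"ux":23,"we":49}},"s":{"lhi":[18,19,57],"s":{"f":14,"rr":14},"uhq":[1,91,22,72]}}
After op 11 (remove /riq/a/u): {"ncf":[[72,40,63,87],[53,23,75,39,89]],"riq":{"a":{"jzk":47,"k":51,"m":66,"oh":87},"sdi":52,"t":[56,92,3],"wqh":{"al":60,"lkm":87,"o":82,"ux":23,"we":49}},"s":{"lhi":[18,19,57],"s":{"f":14,"rr":14},"uhq":[1,91,22,72]}}
After op 12 (replace /s/s/rr 38): {"ncf":[[72,40,63,87],[53,23,75,39,89]],"riq":{"a":{"jzk":47,"k":51,"m":66,"oh":87},"sdi":52,"t":[56,92,3],"wqh":{"al":60,"lkm":87,"o":82,"ux":23,"we":49}},"s":{"lhi":[18,19,57],"s":{"f":14,"rr":38},"uhq":[1,91,22,72]}}
After op 13 (remove /ncf/1/1): {"ncf":[[72,40,63,87],[53,75,39,89]],"riq":{"a":{"jzk":47,"k":51,"m":66,"oh":87},"sdi":52,"t":[56,92,3],"wqh":{"al":60,"lkm":87,"o":82,"ux":23,"we":49}},"s":{"lhi":[18,19,57],"s":{"f":14,"rr":38},"uhq":[1,91,22,72]}}
After op 14 (add /riq/a/jzk 89): {"ncf":[[72,40,63,87],[53,75,39,89]],"riq":{"a":{"jzk":89,"k":51,"m":66,"oh":87},"sdi":52,"t":[56,92,3],"wqh":{"al":60,"lkm":87,"o":82,"ux":23,"we":49}},"s":{"lhi":[18,19,57],"s":{"f":14,"rr":38},"uhq":[1,91,22,72]}}
After op 15 (add /s/lhi/3 3): {"ncf":[[72,40,63,87],[53,75,39,89]],"riq":{"a":{"jzk":89,"k":51,"m":66,"oh":87},"sdi":52,"t":[56,92,3],"wqh":{"al":60,"lkm":87,"o":82,"ux":23,"we":49}},"s":{"lhi":[18,19,57,3],"s":{"f":14,"rr":38},"uhq":[1,91,22,72]}}
After op 16 (add /s/lhi/4 50): {"ncf":[[72,40,63,87],[53,75,39,89]],"riq":{"a":{"jzk":89,"k":51,"m":66,"oh":87},"sdi":52,"t":[56,92,3],"wqh":{"al":60,"lkm":87,"o":82,"ux":23,"we":49}},"s":{"lhi":[18,19,57,3,50],"s":{"f":14,"rr":38},"uhq":[1,91,22,72]}}
After op 17 (replace /ncf/0/2 90): {"ncf":[[72,40,90,87],[53,75,39,89]],"riq":{"a":{"jzk":89,"k":51,"m":66,"oh":87},"sdi":52,"t":[56,92,3],"wqh":{"al":60,"lkm":87,"o":82,"ux":23,"we":49}},"s":{"lhi":[18,19,57,3,50],"s":{"f":14,"rr":38},"uhq":[1,91,22,72]}}
After op 18 (remove /s/uhq/1): {"ncf":[[72,40,90,87],[53,75,39,89]],"riq":{"a":{"jzk":89,"k":51,"m":66,"oh":87},"sdi":52,"t":[56,92,3],"wqh":{"al":60,"lkm":87,"o":82,"ux":23,"we":49}},"s":{"lhi":[18,19,57,3,50],"s":{"f":14,"rr":38},"uhq":[1,22,72]}}
After op 19 (add /riq/wqh/qoj 82): {"ncf":[[72,40,90,87],[53,75,39,89]],"riq":{"a":{"jzk":89,"k":51,"m":66,"oh":87},"sdi":52,"t":[56,92,3],"wqh":{"al":60,"lkm":87,"o":82,"qoj":82,"ux":23,"we":49}},"s":{"lhi":[18,19,57,3,50],"s":{"f":14,"rr":38},"uhq":[1,22,72]}}
After op 20 (add /s/s/rr 73): {"ncf":[[72,40,90,87],[53,75,39,89]],"riq":{"a":{"jzk":89,"k":51,"m":66,"oh":87},"sdi":52,"t":[56,92,3],"wqh":{"al":60,"lkm":87,"o":82,"qoj":82,"ux":23,"we":49}},"s":{"lhi":[18,19,57,3,50],"s":{"f":14,"rr":73},"uhq":[1,22,72]}}
After op 21 (remove /s): {"ncf":[[72,40,90,87],[53,75,39,89]],"riq":{"a":{"jzk":89,"k":51,"m":66,"oh":87},"sdi":52,"t":[56,92,3],"wqh":{"al":60,"lkm":87,"o":82,"qoj":82,"ux":23,"we":49}}}
After op 22 (remove /riq/wqh/al): {"ncf":[[72,40,90,87],[53,75,39,89]],"riq":{"a":{"jzk":89,"k":51,"m":66,"oh":87},"sdi":52,"t":[56,92,3],"wqh":{"lkm":87,"o":82,"qoj":82,"ux":23,"we":49}}}
After op 23 (remove /riq/t): {"ncf":[[72,40,90,87],[53,75,39,89]],"riq":{"a":{"jzk":89,"k":51,"m":66,"oh":87},"sdi":52,"wqh":{"lkm":87,"o":82,"qoj":82,"ux":23,"we":49}}}
After op 24 (add /riq/qee 28): {"ncf":[[72,40,90,87],[53,75,39,89]],"riq":{"a":{"jzk":89,"k":51,"m":66,"oh":87},"qee":28,"sdi":52,"wqh":{"lkm":87,"o":82,"qoj":82,"ux":23,"we":49}}}
After op 25 (add /jry 54): {"jry":54,"ncf":[[72,40,90,87],[53,75,39,89]],"riq":{"a":{"jzk":89,"k":51,"m":66,"oh":87},"qee":28,"sdi":52,"wqh":{"lkm":87,"o":82,"qoj":82,"ux":23,"we":49}}}
Value at /ncf/0/2: 90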